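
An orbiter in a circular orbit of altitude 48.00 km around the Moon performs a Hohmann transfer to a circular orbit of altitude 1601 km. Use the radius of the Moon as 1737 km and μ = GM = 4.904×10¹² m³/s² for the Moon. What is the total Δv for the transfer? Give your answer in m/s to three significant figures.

r₁ = 1737 + 48.00 = 1785.0 km = 1.7850×10⁶ m.
r₂ = 1737 + 1601 = 3338.0 km = 3.3380×10⁶ m.
Transfer ellipse a_t = (r₁ + r₂)/2 = 2.562×10⁶ m.
At r₁: circular v_c1 = √(μ/r₁) = 1658 m/s; transfer-perilune v_p = √[μ(2/r₁ − 1/a_t)] = 1892 m/s.
Δv₁ = v_p − v_c1 = 234.6 m/s.
At r₂: circular v_c2 = √(μ/r₂) = 1212 m/s; transfer-apolune v_a = √[μ(2/r₂ − 1/a_t)] = 1012 m/s.
Δv₂ = v_c2 − v_a = 200.3 m/s.
Total Δv = Δv₁ + Δv₂ = 434.9 m/s.

Δv_total ≈ 435 m/s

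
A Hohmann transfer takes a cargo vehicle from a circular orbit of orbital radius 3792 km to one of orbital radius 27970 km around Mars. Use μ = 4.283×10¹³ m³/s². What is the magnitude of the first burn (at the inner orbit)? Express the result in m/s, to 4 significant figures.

Δv ≈ 1099 m/s

r₁ = 3792 km = 3.792×10⁶ m.
r₂ = 27970 km = 2.797×10⁷ m.
Transfer ellipse a_t = (r₁ + r₂)/2 = 1.588×10⁷ m.
At r₁: circular v_c1 = √(μ/r₁) = 3361 m/s; transfer-periapsis v_p = √[μ(2/r₁ − 1/a_t)] = 4460 m/s.
Δv₁ = v_p − v_c1 = 1099 m/s.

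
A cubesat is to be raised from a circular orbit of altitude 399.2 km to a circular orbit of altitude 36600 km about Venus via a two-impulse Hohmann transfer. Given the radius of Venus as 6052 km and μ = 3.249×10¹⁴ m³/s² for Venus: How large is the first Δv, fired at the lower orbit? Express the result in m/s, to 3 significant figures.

Δv ≈ 2260 m/s

r₁ = 6052 + 399.2 = 6451.2 km = 6.4512×10⁶ m.
r₂ = 6052 + 36600 = 42652 km = 4.2652×10⁷ m.
Transfer ellipse a_t = (r₁ + r₂)/2 = 2.455×10⁷ m.
At r₁: circular v_c1 = √(μ/r₁) = 7097 m/s; transfer-periapsis v_p = √[μ(2/r₁ − 1/a_t)] = 9354 m/s.
Δv₁ = v_p − v_c1 = 2257 m/s.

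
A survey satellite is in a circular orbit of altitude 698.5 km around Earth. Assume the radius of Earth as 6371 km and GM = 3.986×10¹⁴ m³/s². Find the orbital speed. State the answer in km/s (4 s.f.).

r = 6371 + 698.5 = 7069.5 km = 7.0695×10⁶ m.
For a circular orbit v = √(μ/r) = √(3.986×10¹⁴ / 7.070×10⁶) = √(5.638×10⁷) = 7509 m/s.
That is 7.509 km/s.

v ≈ 7.509 km/s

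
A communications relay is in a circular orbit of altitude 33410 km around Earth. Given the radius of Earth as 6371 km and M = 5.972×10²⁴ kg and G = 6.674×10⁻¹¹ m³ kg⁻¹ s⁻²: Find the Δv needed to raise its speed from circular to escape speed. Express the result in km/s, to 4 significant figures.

Δv ≈ 1.311 km/s

μ = GM = 6.674×10⁻¹¹ × 5.972×10²⁴ = 3.986×10¹⁴ m³/s².
r = 6371 + 33410 = 39781 km = 3.9781×10⁷ m.
Circular speed v_c = √(μ/r) = 3165 m/s.
Escape speed v_esc = √(2μ/r) = √2 × v_c = 4476 m/s.
Δv = v_esc − v_c = 1311 m/s = 1.311 km/s.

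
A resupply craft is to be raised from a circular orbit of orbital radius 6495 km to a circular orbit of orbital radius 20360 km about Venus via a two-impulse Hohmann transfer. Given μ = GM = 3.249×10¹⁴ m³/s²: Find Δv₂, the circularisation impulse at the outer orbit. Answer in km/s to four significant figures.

Δv ≈ 1.216 km/s

r₁ = 6495 km = 6.495×10⁶ m.
r₂ = 20360 km = 2.036×10⁷ m.
Transfer ellipse a_t = (r₁ + r₂)/2 = 1.343×10⁷ m.
At r₁: circular v_c1 = √(μ/r₁) = 7073 m/s; transfer-periapsis v_p = √[μ(2/r₁ − 1/a_t)] = 8709 m/s.
At r₂: circular v_c2 = √(μ/r₂) = 3995 m/s; transfer-apoapsis v_a = √[μ(2/r₂ − 1/a_t)] = 2778 m/s.
Δv₂ = v_c2 − v_a = 1216 m/s.
= 1.216 km/s.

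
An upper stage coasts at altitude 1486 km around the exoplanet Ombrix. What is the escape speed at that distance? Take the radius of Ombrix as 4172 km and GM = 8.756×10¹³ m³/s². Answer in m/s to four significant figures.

r = 4172 + 1486 = 5658.0 km = 5.6580×10⁶ m.
Escape speed v_esc = √(2μ/r) = √(2 × 8.756×10¹³ / 5.658×10⁶) = √(3.095×10⁷) = 5563 m/s.

v_esc ≈ 5563 m/s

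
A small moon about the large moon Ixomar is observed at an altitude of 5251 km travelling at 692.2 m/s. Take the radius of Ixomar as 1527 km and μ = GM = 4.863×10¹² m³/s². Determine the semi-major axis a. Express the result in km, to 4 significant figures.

a ≈ 5088 km

r = 1527 + 5251 = 6778.0 km = 6.778×10⁶ m.
Vis-viva rearranged: 1/a = 2/r − v²/μ = 2.951×10⁻⁷ − 9.853×10⁻⁸ = 1.965×10⁻⁷ m⁻¹.
a = 5.088×10⁶ m = 5087.9 km.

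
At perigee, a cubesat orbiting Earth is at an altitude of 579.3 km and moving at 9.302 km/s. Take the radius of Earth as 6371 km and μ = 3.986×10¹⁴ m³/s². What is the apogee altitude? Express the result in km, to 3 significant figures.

r_p = 6371 + 579.3 = 6950.3 km = 6.950×10⁶ m.
Specific energy ε = v²/2 − μ/r = -1.409×10⁷ J/kg, so a = −μ/(2ε) = 1.415×10⁷ m.
The apsides satisfy r_p + r_a = 2a, so the apogee radius is 2a − r_p = 2.135×10⁷ m = 21346 km.
Apogee altitude = 21346 − 6371 = 14975 km.

apogee altitude ≈ 15000 km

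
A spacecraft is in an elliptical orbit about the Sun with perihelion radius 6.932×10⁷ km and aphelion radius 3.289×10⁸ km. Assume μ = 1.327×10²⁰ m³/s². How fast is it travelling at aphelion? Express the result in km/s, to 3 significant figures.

Semi-major axis a = (r_p + r_a)/2 = 1.9911×10⁸ km = 1.991×10¹¹ m.
Vis-viva: v² = μ(2/r − 1/a) = 1.327×10²⁰ × (6.081×10⁻¹² − 5.022×10⁻¹²) = 1.405×10⁸ m²/s².
v = 11850 m/s = 11.85 km/s.

v ≈ 11.9 km/s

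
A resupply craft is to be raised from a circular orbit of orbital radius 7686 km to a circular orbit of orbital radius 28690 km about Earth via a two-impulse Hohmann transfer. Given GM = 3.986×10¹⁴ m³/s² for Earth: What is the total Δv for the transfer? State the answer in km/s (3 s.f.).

r₁ = 7686 km = 7.686×10⁶ m.
r₂ = 28690 km = 2.869×10⁷ m.
Transfer ellipse a_t = (r₁ + r₂)/2 = 1.819×10⁷ m.
At r₁: circular v_c1 = √(μ/r₁) = 7201 m/s; transfer-perigee v_p = √[μ(2/r₁ − 1/a_t)] = 9045 m/s.
Δv₁ = v_p − v_c1 = 1843 m/s.
At r₂: circular v_c2 = √(μ/r₂) = 3727 m/s; transfer-apogee v_a = √[μ(2/r₂ − 1/a_t)] = 2423 m/s.
Δv₂ = v_c2 − v_a = 1304 m/s.
Total Δv = Δv₁ + Δv₂ = 3148 m/s = 3.148 km/s.

Δv_total ≈ 3.15 km/s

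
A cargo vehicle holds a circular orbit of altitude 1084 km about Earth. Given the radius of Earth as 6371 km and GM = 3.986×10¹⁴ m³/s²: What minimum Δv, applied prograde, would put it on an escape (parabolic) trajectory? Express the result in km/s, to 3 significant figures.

Δv ≈ 3.03 km/s

r = 6371 + 1084 = 7455.0 km = 7.4550×10⁶ m.
Circular speed v_c = √(μ/r) = 7312 m/s.
Escape speed v_esc = √(2μ/r) = √2 × v_c = 10340 m/s.
Δv = v_esc − v_c = 3029 m/s = 3.029 km/s.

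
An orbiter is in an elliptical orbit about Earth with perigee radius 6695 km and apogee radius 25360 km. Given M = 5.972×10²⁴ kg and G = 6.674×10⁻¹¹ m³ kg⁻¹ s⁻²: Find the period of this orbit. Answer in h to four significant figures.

T ≈ 5.609 h

μ = GM = 6.674×10⁻¹¹ × 5.972×10²⁴ = 3.986×10¹⁴ m³/s².
Semi-major axis a = (r_p + r_a)/2 = (6695.0 + 25360)/2 = 16028 km = 1.603×10⁷ m.
By Kepler's third law T = 2π√(a³/μ) = 2π × 3.214×10³ = 2.019×10⁴ s.
= 5.609 h.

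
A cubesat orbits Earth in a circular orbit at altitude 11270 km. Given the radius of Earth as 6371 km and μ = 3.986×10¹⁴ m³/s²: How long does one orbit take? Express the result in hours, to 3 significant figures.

r = 6371 + 11270 = 17641 km = 1.7641×10⁷ m.
Kepler's third law: T = 2π√(r³/μ) = 2π√((1.764×10⁷)³ / 3.986×10¹⁴).
r³/μ = 1.377×10⁷ s², so T = 2π × 3.711×10³ = 2.332×10⁴ s.
Converting: 2.332×10⁴ s ÷ 3600 = 6.477 hours.

T ≈ 6.48 hours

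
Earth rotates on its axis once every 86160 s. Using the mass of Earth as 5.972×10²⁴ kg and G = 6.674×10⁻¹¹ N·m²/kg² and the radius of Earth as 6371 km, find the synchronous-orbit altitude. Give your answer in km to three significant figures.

μ = GM = 6.674×10⁻¹¹ × 5.972×10²⁴ = 3.986×10¹⁴ m³/s².
A synchronous orbit has period T, so by Kepler's third law a = (μT²/4π²)^(1/3).
μT²/4π² = 3.986×10¹⁴ × (8.616×10⁴)² / 39.48 = 7.495×10²² m³.
a = 4.216×10⁷ m = 42162 km.
Altitude h = a − R = 42162 − 6371 = 35791 km.

h_sync ≈ 35800 km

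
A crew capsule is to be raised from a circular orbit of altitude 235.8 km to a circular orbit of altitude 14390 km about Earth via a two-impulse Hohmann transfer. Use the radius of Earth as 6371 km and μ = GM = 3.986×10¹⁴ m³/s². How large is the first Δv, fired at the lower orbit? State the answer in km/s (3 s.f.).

Δv ≈ 1.80 km/s

r₁ = 6371 + 235.8 = 6606.8 km = 6.6068×10⁶ m.
r₂ = 6371 + 14390 = 20761 km = 2.0761×10⁷ m.
Transfer ellipse a_t = (r₁ + r₂)/2 = 1.368×10⁷ m.
At r₁: circular v_c1 = √(μ/r₁) = 7767 m/s; transfer-perigee v_p = √[μ(2/r₁ − 1/a_t)] = 9567 m/s.
Δv₁ = v_p − v_c1 = 1800 m/s.
= 1.800 km/s.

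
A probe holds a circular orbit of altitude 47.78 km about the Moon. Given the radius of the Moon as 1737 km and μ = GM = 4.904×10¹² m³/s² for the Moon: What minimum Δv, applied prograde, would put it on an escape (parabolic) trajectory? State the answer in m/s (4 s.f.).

Δv ≈ 686.6 m/s

r = 1737 + 47.78 = 1784.8 km = 1.7848×10⁶ m.
Circular speed v_c = √(μ/r) = 1658 m/s.
Escape speed v_esc = √(2μ/r) = √2 × v_c = 2344 m/s.
Δv = v_esc − v_c = 686.6 m/s.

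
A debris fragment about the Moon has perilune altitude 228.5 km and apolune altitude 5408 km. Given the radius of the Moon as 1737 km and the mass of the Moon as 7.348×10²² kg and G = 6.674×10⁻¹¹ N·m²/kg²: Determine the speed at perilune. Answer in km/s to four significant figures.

μ = GM = 6.674×10⁻¹¹ × 7.348×10²² = 4.904×10¹² m³/s².
r_p = 1737 + 228.5 = 1965.5 km = 1.9655×10⁶ m.
r_a = 1737 + 5408 = 7145.0 km = 7.1450×10⁶ m.
Semi-major axis a = (r_p + r_a)/2 = 4555.2 km = 4.555×10⁶ m.
Vis-viva: v² = μ(2/r − 1/a) = 4.904×10¹² × (1.018×10⁻⁶ − 2.195×10⁻⁷) = 3.914×10⁶ m²/s².
v = 1978 m/s = 1.978 km/s.

v ≈ 1.978 km/s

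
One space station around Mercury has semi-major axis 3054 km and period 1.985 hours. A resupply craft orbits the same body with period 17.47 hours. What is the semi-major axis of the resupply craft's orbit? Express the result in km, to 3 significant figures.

Kepler's third law: a³ ∝ T², so a₂ = a₁ (T₂/T₁)^(2/3).
T₂/T₁ = 8.801, (T₂/T₁)^(2/3) = 4.263.
a₂ = 3054 × 4.263 = 13020 km.

a₂ ≈ 13000 km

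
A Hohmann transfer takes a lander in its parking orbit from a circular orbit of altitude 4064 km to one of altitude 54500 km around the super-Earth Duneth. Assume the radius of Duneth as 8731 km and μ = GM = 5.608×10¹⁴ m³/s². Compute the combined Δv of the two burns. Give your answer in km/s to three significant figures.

r₁ = 8731 + 4064 = 12795 km = 1.2795×10⁷ m.
r₂ = 8731 + 54500 = 63231 km = 6.3231×10⁷ m.
Transfer ellipse a_t = (r₁ + r₂)/2 = 3.801×10⁷ m.
At r₁: circular v_c1 = √(μ/r₁) = 6620 m/s; transfer-periapsis v_p = √[μ(2/r₁ − 1/a_t)] = 8539 m/s.
Δv₁ = v_p − v_c1 = 1918 m/s.
At r₂: circular v_c2 = √(μ/r₂) = 2978 m/s; transfer-apoapsis v_a = √[μ(2/r₂ − 1/a_t)] = 1728 m/s.
Δv₂ = v_c2 − v_a = 1250 m/s.
Total Δv = Δv₁ + Δv₂ = 3168 m/s = 3.168 km/s.

Δv_total ≈ 3.17 km/s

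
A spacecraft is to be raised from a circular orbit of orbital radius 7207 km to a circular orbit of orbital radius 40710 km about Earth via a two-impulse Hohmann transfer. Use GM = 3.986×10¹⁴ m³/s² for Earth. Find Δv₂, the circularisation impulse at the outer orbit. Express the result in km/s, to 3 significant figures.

Δv ≈ 1.41 km/s

r₁ = 7207 km = 7.207×10⁶ m.
r₂ = 40710 km = 4.071×10⁷ m.
Transfer ellipse a_t = (r₁ + r₂)/2 = 2.396×10⁷ m.
At r₁: circular v_c1 = √(μ/r₁) = 7437 m/s; transfer-perigee v_p = √[μ(2/r₁ − 1/a_t)] = 9694 m/s.
At r₂: circular v_c2 = √(μ/r₂) = 3129 m/s; transfer-apogee v_a = √[μ(2/r₂ − 1/a_t)] = 1716 m/s.
Δv₂ = v_c2 − v_a = 1413 m/s.
= 1.413 km/s.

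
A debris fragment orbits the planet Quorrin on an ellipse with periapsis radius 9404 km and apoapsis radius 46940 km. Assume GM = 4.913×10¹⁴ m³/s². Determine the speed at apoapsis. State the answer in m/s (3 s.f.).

Semi-major axis a = (r_p + r_a)/2 = 28172 km = 2.817×10⁷ m.
Vis-viva: v² = μ(2/r − 1/a) = 4.913×10¹⁴ × (4.261×10⁻⁸ − 3.550×10⁻⁸) = 3.494×10⁶ m²/s².
v = 1869 m/s.

v ≈ 1870 m/s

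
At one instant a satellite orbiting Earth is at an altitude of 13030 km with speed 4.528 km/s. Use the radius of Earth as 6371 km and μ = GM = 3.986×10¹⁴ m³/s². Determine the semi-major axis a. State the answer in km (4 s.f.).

a ≈ 19360 km

r = 6371 + 13030 = 19401 km = 1.940×10⁷ m.
Specific orbital energy ε = v²/2 − μ/r = (4528)²/2 − 3.986×10¹⁴/1.940×10⁷ = -1.029×10⁷ J/kg.
Since ε = −μ/(2a), a = −μ/(2ε) = 1.936×10⁷ m = 19361 km.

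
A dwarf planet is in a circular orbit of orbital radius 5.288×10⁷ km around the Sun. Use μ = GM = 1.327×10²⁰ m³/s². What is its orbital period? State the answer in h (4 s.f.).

r = 5.288×10⁷ km = 5.288×10¹⁰ m.
Kepler's third law: T = 2π√(r³/μ) = 2π√((5.288×10¹⁰)³ / 1.327×10²⁰).
r³/μ = 1.114×10¹² s², so T = 2π × 1.056×10⁶ = 6.633×10⁶ s.
Converting: 6.633×10⁶ s ÷ 3600 = 1842 h.

T ≈ 1842 h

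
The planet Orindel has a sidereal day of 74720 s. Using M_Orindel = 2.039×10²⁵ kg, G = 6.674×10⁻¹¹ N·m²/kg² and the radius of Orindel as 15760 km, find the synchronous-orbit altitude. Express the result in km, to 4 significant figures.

h_sync ≈ 41970 km

μ = GM = 6.674×10⁻¹¹ × 2.039×10²⁵ = 1.361×10¹⁵ m³/s².
A synchronous orbit has period T, so by Kepler's third law a = (μT²/4π²)^(1/3).
μT²/4π² = 1.361×10¹⁵ × (7.472×10⁴)² / 39.48 = 1.924×10²³ m³.
a = 5.773×10⁷ m = 57735 km.
Altitude h = a − R = 57735 − 15760 = 41975 km.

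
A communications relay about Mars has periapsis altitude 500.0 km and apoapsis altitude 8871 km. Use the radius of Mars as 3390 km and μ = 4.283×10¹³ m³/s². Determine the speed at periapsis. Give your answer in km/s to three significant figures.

r_p = 3390 + 500.0 = 3890.0 km = 3.8900×10⁶ m.
r_a = 3390 + 8871 = 12261 km = 1.2261×10⁷ m.
Semi-major axis a = (r_p + r_a)/2 = 8075.5 km = 8.076×10⁶ m.
Vis-viva: v² = μ(2/r − 1/a) = 4.283×10¹³ × (5.141×10⁻⁷ − 1.238×10⁻⁷) = 1.672×10⁷ m²/s².
v = 4089 m/s = 4.089 km/s.

v ≈ 4.09 km/s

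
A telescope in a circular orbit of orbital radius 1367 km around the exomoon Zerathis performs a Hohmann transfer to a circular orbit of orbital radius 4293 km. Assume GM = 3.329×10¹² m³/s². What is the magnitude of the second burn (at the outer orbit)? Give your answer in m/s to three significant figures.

r₁ = 1367 km = 1.367×10⁶ m.
r₂ = 4293 km = 4.293×10⁶ m.
Transfer ellipse a_t = (r₁ + r₂)/2 = 2.830×10⁶ m.
At r₁: circular v_c1 = √(μ/r₁) = 1561 m/s; transfer-periapsis v_p = √[μ(2/r₁ − 1/a_t)] = 1922 m/s.
At r₂: circular v_c2 = √(μ/r₂) = 880.6 m/s; transfer-apoapsis v_a = √[μ(2/r₂ − 1/a_t)] = 612.0 m/s.
Δv₂ = v_c2 − v_a = 268.6 m/s.

Δv ≈ 269 m/s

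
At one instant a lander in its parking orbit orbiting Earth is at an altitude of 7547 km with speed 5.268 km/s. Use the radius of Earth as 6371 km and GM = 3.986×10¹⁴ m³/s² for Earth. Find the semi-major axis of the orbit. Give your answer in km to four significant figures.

r = 6371 + 7547 = 13918 km = 1.392×10⁷ m.
Vis-viva rearranged: 1/a = 2/r − v²/μ = 1.437×10⁻⁷ − 6.962×10⁻⁸ = 7.408×10⁻⁸ m⁻¹.
a = 1.350×10⁷ m = 13500 km.

a ≈ 13500 km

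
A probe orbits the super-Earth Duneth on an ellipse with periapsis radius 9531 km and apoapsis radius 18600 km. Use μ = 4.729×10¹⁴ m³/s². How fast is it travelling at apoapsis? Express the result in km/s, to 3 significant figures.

v ≈ 4.15 km/s

Semi-major axis a = (r_p + r_a)/2 = 14066 km = 1.407×10⁷ m.
Vis-viva: v² = μ(2/r − 1/a) = 4.729×10¹⁴ × (1.075×10⁻⁷ − 7.110×10⁻⁸) = 1.723×10⁷ m²/s².
v = 4151 m/s = 4.151 km/s.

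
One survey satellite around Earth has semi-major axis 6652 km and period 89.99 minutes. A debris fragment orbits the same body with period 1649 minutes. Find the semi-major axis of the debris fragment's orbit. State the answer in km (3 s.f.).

Kepler's third law: a³ ∝ T², so a₂ = a₁ (T₂/T₁)^(2/3).
T₂/T₁ = 18.32, (T₂/T₁)^(2/3) = 6.951.
a₂ = 6652 × 6.951 = 46230 km.

a₂ ≈ 46200 km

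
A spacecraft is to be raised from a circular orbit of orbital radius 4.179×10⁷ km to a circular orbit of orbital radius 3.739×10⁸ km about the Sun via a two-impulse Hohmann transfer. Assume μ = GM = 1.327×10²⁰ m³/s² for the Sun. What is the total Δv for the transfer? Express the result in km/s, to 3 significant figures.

r₁ = 4.179×10⁷ km = 4.179×10¹⁰ m.
r₂ = 3.739×10⁸ km = 3.739×10¹¹ m.
Transfer ellipse a_t = (r₁ + r₂)/2 = 2.078×10¹¹ m.
At r₁: circular v_c1 = √(μ/r₁) = 56350 m/s; transfer-perihelion v_p = √[μ(2/r₁ − 1/a_t)] = 75580 m/s.
Δv₁ = v_p − v_c1 = 19230 m/s.
At r₂: circular v_c2 = √(μ/r₂) = 18840 m/s; transfer-aphelion v_a = √[μ(2/r₂ − 1/a_t)] = 8447 m/s.
Δv₂ = v_c2 − v_a = 10390 m/s.
Total Δv = Δv₁ + Δv₂ = 29620 m/s = 29.62 km/s.

Δv_total ≈ 29.6 km/s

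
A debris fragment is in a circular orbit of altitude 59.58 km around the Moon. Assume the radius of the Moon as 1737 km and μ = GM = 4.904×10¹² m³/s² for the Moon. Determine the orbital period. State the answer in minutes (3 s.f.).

T ≈ 114 minutes

r = 1737 + 59.58 = 1796.6 km = 1.7966×10⁶ m.
Kepler's third law: T = 2π√(r³/μ) = 2π√((1.797×10⁶)³ / 4.904×10¹²).
r³/μ = 1.182×10⁶ s², so T = 2π × 1.087×10³ = 6.832×10³ s.
Converting: 6.832×10³ s ÷ 60.00 = 113.9 minutes.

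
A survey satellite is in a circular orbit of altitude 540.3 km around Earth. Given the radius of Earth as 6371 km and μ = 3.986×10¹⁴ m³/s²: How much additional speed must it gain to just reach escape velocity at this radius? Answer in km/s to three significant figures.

r = 6371 + 540.3 = 6911.3 km = 6.9113×10⁶ m.
Circular speed v_c = √(μ/r) = 7594 m/s.
Escape speed v_esc = √(2μ/r) = √2 × v_c = 10740 m/s.
Δv = v_esc − v_c = 3146 m/s = 3.146 km/s.

Δv ≈ 3.15 km/s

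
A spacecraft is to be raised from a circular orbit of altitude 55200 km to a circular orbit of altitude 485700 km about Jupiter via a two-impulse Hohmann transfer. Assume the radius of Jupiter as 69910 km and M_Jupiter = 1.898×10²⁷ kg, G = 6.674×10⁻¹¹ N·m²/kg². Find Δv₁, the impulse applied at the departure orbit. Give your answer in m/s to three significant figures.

μ = GM = 6.674×10⁻¹¹ × 1.898×10²⁷ = 1.267×10¹⁷ m³/s².
r₁ = 69910 + 55200 = 125110 km = 1.2511×10⁸ m.
r₂ = 69910 + 485700 = 555610 km = 5.5561×10⁸ m.
Transfer ellipse a_t = (r₁ + r₂)/2 = 3.404×10⁸ m.
At r₁: circular v_c1 = √(μ/r₁) = 31820 m/s; transfer-perijove v_p = √[μ(2/r₁ − 1/a_t)] = 40650 m/s.
Δv₁ = v_p − v_c1 = 8835 m/s.

Δv ≈ 8840 m/s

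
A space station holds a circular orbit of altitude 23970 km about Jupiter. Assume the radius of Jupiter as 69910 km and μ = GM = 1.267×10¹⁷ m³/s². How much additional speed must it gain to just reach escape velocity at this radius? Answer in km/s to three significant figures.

r = 69910 + 23970 = 93880 km = 9.3880×10⁷ m.
Circular speed v_c = √(μ/r) = 36740 m/s.
Escape speed v_esc = √(2μ/r) = √2 × v_c = 51950 m/s.
Δv = v_esc − v_c = 15220 m/s = 15.22 km/s.

Δv ≈ 15.2 km/s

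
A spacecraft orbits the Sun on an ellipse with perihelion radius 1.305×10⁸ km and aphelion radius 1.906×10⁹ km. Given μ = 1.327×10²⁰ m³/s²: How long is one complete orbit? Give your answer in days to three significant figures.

T ≈ 6490 days

Semi-major axis a = (r_p + r_a)/2 = (1.3050×10⁸ + 1.9060×10⁹)/2 = 1.0182×10⁹ km = 1.018×10¹² m.
By Kepler's third law T = 2π√(a³/μ) = 2π × 8.920×10⁷ = 5.604×10⁸ s.
= 6487 days.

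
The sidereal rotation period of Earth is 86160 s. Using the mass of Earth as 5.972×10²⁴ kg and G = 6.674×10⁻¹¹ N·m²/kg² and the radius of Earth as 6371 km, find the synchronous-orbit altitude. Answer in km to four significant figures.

h_sync ≈ 35790 km

μ = GM = 6.674×10⁻¹¹ × 5.972×10²⁴ = 3.986×10¹⁴ m³/s².
A synchronous orbit has period T, so by Kepler's third law a = (μT²/4π²)^(1/3).
μT²/4π² = 3.986×10¹⁴ × (8.616×10⁴)² / 39.48 = 7.495×10²² m³.
a = 4.216×10⁷ m = 42162 km.
Altitude h = a − R = 42162 − 6371 = 35791 km.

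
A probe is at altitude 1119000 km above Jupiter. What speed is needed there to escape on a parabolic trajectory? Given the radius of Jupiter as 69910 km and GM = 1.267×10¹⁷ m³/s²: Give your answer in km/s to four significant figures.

r = 69910 + 1119000 = 1188900 km = 1.1889×10⁹ m.
Escape speed v_esc = √(2μ/r) = √(2 × 1.267×10¹⁷ / 1.189×10⁹) = √(2.131×10⁸) = 14600 m/s.
= 14.60 km/s.

v_esc ≈ 14.60 km/s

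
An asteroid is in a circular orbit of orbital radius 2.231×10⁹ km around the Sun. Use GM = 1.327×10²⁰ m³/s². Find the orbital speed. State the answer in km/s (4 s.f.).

r = 2.231×10⁹ km = 2.231×10¹² m.
For a circular orbit v = √(μ/r) = √(1.327×10²⁰ / 2.231×10¹²) = √(5.948×10⁷) = 7712 m/s.
That is 7.712 km/s.

v ≈ 7.712 km/s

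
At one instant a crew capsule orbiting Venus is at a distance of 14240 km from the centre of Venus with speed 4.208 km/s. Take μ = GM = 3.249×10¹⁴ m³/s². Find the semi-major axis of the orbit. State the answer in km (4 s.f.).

a ≈ 11630 km

r = 1.424×10⁷ m.
Specific orbital energy ε = v²/2 − μ/r = (4208)²/2 − 3.249×10¹⁴/1.424×10⁷ = -1.396×10⁷ J/kg.
Since ε = −μ/(2a), a = −μ/(2ε) = 1.163×10⁷ m = 11635 km.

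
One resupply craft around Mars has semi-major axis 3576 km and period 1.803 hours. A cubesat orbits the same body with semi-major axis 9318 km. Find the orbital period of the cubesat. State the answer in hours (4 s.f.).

Kepler's third law: T² ∝ a³, so T₂ = T₁ (a₂/a₁)^(3/2).
a₂/a₁ = 2.606, (a₂/a₁)^(3/2) = 4.206.
T₂ = 1.803 × 4.206 = 7.584 hours.

T₂ ≈ 7.584 hours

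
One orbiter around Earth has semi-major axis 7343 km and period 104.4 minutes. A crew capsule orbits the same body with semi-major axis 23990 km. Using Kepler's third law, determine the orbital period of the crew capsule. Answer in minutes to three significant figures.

T₂ ≈ 617 minutes

Kepler's third law: T² ∝ a³, so T₂ = T₁ (a₂/a₁)^(3/2).
a₂/a₁ = 3.267, (a₂/a₁)^(3/2) = 5.905.
T₂ = 104.4 × 5.905 = 616.5 minutes.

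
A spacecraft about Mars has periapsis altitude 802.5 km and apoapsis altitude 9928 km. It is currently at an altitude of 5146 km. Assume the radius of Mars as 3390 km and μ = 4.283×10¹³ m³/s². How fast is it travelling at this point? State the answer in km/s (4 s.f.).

v ≈ 2.268 km/s

r_p = 3390 + 802.5 = 4192.5 km = 4.1925×10⁶ m.
r_a = 3390 + 9928 = 13318 km = 1.3318×10⁷ m.
r = 3390 + 5146 = 8536.0 km = 8.536×10⁶ m.
Semi-major axis a = (r_p + r_a)/2 = 8755.2 km = 8.755×10⁶ m.
Vis-viva: v² = μ(2/r − 1/a) = 4.283×10¹³ × (2.343×10⁻⁷ − 1.142×10⁻⁷) = 5.143×10⁶ m²/s².
v = 2268 m/s = 2.268 km/s.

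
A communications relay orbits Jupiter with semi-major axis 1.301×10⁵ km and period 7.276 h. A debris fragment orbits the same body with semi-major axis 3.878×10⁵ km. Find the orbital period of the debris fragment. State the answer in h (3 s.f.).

T₂ ≈ 37.4 h

Kepler's third law: T² ∝ a³, so T₂ = T₁ (a₂/a₁)^(3/2).
a₂/a₁ = 2.981, (a₂/a₁)^(3/2) = 5.146.
T₂ = 7.276 × 5.146 = 37.44 h.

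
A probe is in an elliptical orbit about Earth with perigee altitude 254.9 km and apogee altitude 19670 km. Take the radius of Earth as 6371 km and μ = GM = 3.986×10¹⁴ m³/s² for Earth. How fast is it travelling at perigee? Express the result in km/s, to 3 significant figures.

r_p = 6371 + 254.9 = 6625.9 km = 6.6259×10⁶ m.
r_a = 6371 + 19670 = 26041 km = 2.6041×10⁷ m.
Semi-major axis a = (r_p + r_a)/2 = 16333 km = 1.633×10⁷ m.
Vis-viva: v² = μ(2/r − 1/a) = 3.986×10¹⁴ × (3.018×10⁻⁷ − 6.122×10⁻⁸) = 9.591×10⁷ m²/s².
v = 9793 m/s = 9.793 km/s.

v ≈ 9.79 km/s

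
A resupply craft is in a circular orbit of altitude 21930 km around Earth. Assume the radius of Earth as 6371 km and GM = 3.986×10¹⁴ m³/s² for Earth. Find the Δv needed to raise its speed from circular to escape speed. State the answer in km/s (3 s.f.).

Δv ≈ 1.55 km/s

r = 6371 + 21930 = 28301 km = 2.8301×10⁷ m.
Circular speed v_c = √(μ/r) = 3753 m/s.
Escape speed v_esc = √(2μ/r) = √2 × v_c = 5307 m/s.
Δv = v_esc − v_c = 1555 m/s = 1.555 km/s.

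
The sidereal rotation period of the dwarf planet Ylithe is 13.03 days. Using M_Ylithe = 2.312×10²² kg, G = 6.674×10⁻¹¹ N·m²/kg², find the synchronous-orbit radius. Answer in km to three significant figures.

r_sync ≈ 36700 km

μ = GM = 6.674×10⁻¹¹ × 2.312×10²² = 1.543×10¹² m³/s².
T = 13.03 days = 1.126×10⁶ s.
A synchronous orbit has period T, so by Kepler's third law a = (μT²/4π²)^(1/3).
μT²/4π² = 1.543×10¹² × (1.126×10⁶)² / 39.48 = 4.954×10²² m³.
a = 3.673×10⁷ m = 36726 km.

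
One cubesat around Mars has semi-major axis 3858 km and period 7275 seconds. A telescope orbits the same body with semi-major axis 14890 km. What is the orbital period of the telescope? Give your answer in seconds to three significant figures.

Kepler's third law: T² ∝ a³, so T₂ = T₁ (a₂/a₁)^(3/2).
a₂/a₁ = 3.860, (a₂/a₁)^(3/2) = 7.582.
T₂ = 7275 × 7.582 = 55160 seconds.

T₂ ≈ 55200 seconds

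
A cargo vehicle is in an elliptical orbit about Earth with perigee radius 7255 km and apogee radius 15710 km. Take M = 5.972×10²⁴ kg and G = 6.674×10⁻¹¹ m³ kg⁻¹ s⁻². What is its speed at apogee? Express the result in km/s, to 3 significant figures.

μ = GM = 6.674×10⁻¹¹ × 5.972×10²⁴ = 3.986×10¹⁴ m³/s².
Semi-major axis a = (r_p + r_a)/2 = 11482 km = 1.148×10⁷ m.
Vis-viva: v² = μ(2/r − 1/a) = 3.986×10¹⁴ × (1.273×10⁻⁷ − 8.709×10⁻⁸) = 1.603×10⁷ m²/s².
v = 4004 m/s = 4.004 km/s.

v ≈ 4.00 km/s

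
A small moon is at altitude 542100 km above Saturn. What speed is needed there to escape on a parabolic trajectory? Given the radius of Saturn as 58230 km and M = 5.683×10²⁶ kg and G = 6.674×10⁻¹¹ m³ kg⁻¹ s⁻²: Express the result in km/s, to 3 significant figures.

μ = GM = 6.674×10⁻¹¹ × 5.683×10²⁶ = 3.793×10¹⁶ m³/s².
r = 58230 + 542100 = 600330 km = 6.0033×10⁸ m.
Escape speed v_esc = √(2μ/r) = √(2 × 3.793×10¹⁶ / 6.003×10⁸) = √(1.264×10⁸) = 11240 m/s.
= 11.24 km/s.

v_esc ≈ 11.2 km/s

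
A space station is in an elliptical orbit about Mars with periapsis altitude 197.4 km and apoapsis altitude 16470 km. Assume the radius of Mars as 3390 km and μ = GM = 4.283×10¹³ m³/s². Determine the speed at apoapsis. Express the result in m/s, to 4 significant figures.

v ≈ 812.3 m/s

r_p = 3390 + 197.4 = 3587.4 km = 3.5874×10⁶ m.
r_a = 3390 + 16470 = 19860 km = 1.9860×10⁷ m.
Semi-major axis a = (r_p + r_a)/2 = 11724 km = 1.172×10⁷ m.
Vis-viva: v² = μ(2/r − 1/a) = 4.283×10¹³ × (1.007×10⁻⁷ − 8.530×10⁻⁸) = 6.599×10⁵ m²/s².
v = 812.3 m/s.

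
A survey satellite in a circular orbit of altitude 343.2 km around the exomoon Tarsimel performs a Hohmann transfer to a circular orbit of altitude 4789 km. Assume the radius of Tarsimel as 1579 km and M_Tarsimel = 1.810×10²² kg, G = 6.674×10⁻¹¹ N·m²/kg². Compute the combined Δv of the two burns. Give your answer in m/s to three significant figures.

Δv_total ≈ 329 m/s

μ = GM = 6.674×10⁻¹¹ × 1.810×10²² = 1.208×10¹² m³/s².
r₁ = 1579 + 343.2 = 1922.2 km = 1.9222×10⁶ m.
r₂ = 1579 + 4789 = 6368.0 km = 6.3680×10⁶ m.
Transfer ellipse a_t = (r₁ + r₂)/2 = 4.145×10⁶ m.
At r₁: circular v_c1 = √(μ/r₁) = 792.7 m/s; transfer-periapsis v_p = √[μ(2/r₁ − 1/a_t)] = 982.6 m/s.
Δv₁ = v_p − v_c1 = 189.8 m/s.
At r₂: circular v_c2 = √(μ/r₂) = 435.5 m/s; transfer-apoapsis v_a = √[μ(2/r₂ − 1/a_t)] = 296.6 m/s.
Δv₂ = v_c2 − v_a = 138.9 m/s.
Total Δv = Δv₁ + Δv₂ = 328.8 m/s.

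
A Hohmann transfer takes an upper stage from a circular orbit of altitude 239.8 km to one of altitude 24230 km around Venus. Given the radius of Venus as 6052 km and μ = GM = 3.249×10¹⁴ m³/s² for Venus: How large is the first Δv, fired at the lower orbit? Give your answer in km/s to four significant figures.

Δv ≈ 2.061 km/s

r₁ = 6052 + 239.8 = 6291.8 km = 6.2918×10⁶ m.
r₂ = 6052 + 24230 = 30282 km = 3.0282×10⁷ m.
Transfer ellipse a_t = (r₁ + r₂)/2 = 1.829×10⁷ m.
At r₁: circular v_c1 = √(μ/r₁) = 7186 m/s; transfer-periapsis v_p = √[μ(2/r₁ − 1/a_t)] = 9247 m/s.
Δv₁ = v_p − v_c1 = 2061 m/s.
= 2.061 km/s.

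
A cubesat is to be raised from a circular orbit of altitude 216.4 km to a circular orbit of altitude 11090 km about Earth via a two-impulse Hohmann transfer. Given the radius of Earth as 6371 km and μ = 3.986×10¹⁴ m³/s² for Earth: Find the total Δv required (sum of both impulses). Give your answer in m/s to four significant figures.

Δv_total ≈ 2837 m/s

r₁ = 6371 + 216.4 = 6587.4 km = 6.5874×10⁶ m.
r₂ = 6371 + 11090 = 17461 km = 1.7461×10⁷ m.
Transfer ellipse a_t = (r₁ + r₂)/2 = 1.202×10⁷ m.
At r₁: circular v_c1 = √(μ/r₁) = 7779 m/s; transfer-perigee v_p = √[μ(2/r₁ − 1/a_t)] = 9374 m/s.
Δv₁ = v_p − v_c1 = 1595 m/s.
At r₂: circular v_c2 = √(μ/r₂) = 4778 m/s; transfer-apogee v_a = √[μ(2/r₂ − 1/a_t)] = 3536 m/s.
Δv₂ = v_c2 − v_a = 1241 m/s.
Total Δv = Δv₁ + Δv₂ = 2837 m/s.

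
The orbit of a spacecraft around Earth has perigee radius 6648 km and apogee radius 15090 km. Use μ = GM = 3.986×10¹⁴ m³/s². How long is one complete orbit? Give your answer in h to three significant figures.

Semi-major axis a = (r_p + r_a)/2 = (6648.0 + 15090)/2 = 10869 km = 1.087×10⁷ m.
By Kepler's third law T = 2π√(a³/μ) = 2π × 1.795×10³ = 1.128×10⁴ s.
= 3.133 h.

T ≈ 3.13 h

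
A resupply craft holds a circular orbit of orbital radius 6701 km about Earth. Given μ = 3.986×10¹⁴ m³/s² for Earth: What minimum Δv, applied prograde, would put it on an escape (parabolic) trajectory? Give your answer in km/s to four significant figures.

Δv ≈ 3.195 km/s

r = 6701 km = 6.701×10⁶ m.
Circular speed v_c = √(μ/r) = 7713 m/s.
Escape speed v_esc = √(2μ/r) = √2 × v_c = 10910 m/s.
Δv = v_esc − v_c = 3195 m/s = 3.195 km/s.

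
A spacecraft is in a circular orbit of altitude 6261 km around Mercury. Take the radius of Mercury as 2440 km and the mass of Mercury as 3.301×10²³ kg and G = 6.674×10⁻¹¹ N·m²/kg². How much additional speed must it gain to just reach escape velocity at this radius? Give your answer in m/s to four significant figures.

Δv ≈ 659.1 m/s

μ = GM = 6.674×10⁻¹¹ × 3.301×10²³ = 2.203×10¹³ m³/s².
r = 2440 + 6261 = 8701.0 km = 8.7010×10⁶ m.
Circular speed v_c = √(μ/r) = 1591 m/s.
Escape speed v_esc = √(2μ/r) = √2 × v_c = 2250 m/s.
Δv = v_esc − v_c = 659.1 m/s.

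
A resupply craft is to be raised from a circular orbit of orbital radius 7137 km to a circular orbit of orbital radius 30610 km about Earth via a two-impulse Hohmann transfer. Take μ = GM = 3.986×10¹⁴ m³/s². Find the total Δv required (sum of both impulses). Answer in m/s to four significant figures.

Δv_total ≈ 3434 m/s

r₁ = 7137 km = 7.137×10⁶ m.
r₂ = 30610 km = 3.061×10⁷ m.
Transfer ellipse a_t = (r₁ + r₂)/2 = 1.887×10⁷ m.
At r₁: circular v_c1 = √(μ/r₁) = 7473 m/s; transfer-perigee v_p = √[μ(2/r₁ − 1/a_t)] = 9517 m/s.
Δv₁ = v_p − v_c1 = 2044 m/s.
At r₂: circular v_c2 = √(μ/r₂) = 3609 m/s; transfer-apogee v_a = √[μ(2/r₂ − 1/a_t)] = 2219 m/s.
Δv₂ = v_c2 − v_a = 1390 m/s.
Total Δv = Δv₁ + Δv₂ = 3434 m/s.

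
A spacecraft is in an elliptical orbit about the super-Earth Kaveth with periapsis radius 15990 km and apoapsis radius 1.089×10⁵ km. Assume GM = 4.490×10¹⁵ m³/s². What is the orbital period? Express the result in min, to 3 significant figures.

Semi-major axis a = (r_p + r_a)/2 = (15990 + 1.0890×10⁵)/2 = 62445 km = 6.244×10⁷ m.
By Kepler's third law T = 2π√(a³/μ) = 2π × 7.364×10³ = 4.627×10⁴ s.
= 771.2 min.

T ≈ 771 min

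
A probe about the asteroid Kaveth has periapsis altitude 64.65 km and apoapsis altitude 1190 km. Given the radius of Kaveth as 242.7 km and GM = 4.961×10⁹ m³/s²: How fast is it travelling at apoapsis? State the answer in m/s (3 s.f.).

r_p = 242.7 + 64.65 = 307.35 km = 3.0735×10⁵ m.
r_a = 242.7 + 1190 = 1432.7 km = 1.4327×10⁶ m.
Semi-major axis a = (r_p + r_a)/2 = 870.03 km = 8.700×10⁵ m.
Vis-viva: v² = μ(2/r − 1/a) = 4.961×10⁹ × (1.396×10⁻⁶ − 1.149×10⁻⁶) = 1.223×10³ m²/s².
v = 34.98 m/s.

v ≈ 35.0 m/s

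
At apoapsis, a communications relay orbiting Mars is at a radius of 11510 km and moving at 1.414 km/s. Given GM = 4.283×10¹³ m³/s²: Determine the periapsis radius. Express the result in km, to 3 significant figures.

periapsis radius ≈ 4230 km

r_a = 1.151×10⁷ m.
Specific energy ε = v²/2 − μ/r = -2.721×10⁶ J/kg, so a = −μ/(2ε) = 7.869×10⁶ m.
The apsides satisfy r_p + r_a = 2a, so the periapsis radius is 2a − r_a = 4.228×10⁶ m = 4228.1 km.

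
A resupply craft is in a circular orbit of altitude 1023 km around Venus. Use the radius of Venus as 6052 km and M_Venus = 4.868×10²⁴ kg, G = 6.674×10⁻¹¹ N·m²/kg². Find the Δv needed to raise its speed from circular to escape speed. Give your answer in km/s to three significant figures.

μ = GM = 6.674×10⁻¹¹ × 4.868×10²⁴ = 3.249×10¹⁴ m³/s².
r = 6052 + 1023 = 7075.0 km = 7.0750×10⁶ m.
Circular speed v_c = √(μ/r) = 6776 m/s.
Escape speed v_esc = √(2μ/r) = √2 × v_c = 9583 m/s.
Δv = v_esc − v_c = 2807 m/s = 2.807 km/s.

Δv ≈ 2.81 km/s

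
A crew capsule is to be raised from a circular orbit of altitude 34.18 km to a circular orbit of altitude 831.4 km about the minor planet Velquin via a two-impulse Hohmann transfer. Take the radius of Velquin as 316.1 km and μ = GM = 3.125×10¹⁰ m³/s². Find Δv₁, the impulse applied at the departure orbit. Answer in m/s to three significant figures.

r₁ = 316.1 + 34.18 = 350.28 km = 3.5028×10⁵ m.
r₂ = 316.1 + 831.4 = 1147.5 km = 1.1475×10⁶ m.
Transfer ellipse a_t = (r₁ + r₂)/2 = 7.489×10⁵ m.
At r₁: circular v_c1 = √(μ/r₁) = 298.7 m/s; transfer-periapsis v_p = √[μ(2/r₁ − 1/a_t)] = 369.7 m/s.
Δv₁ = v_p − v_c1 = 71.04 m/s.

Δv ≈ 71.0 m/s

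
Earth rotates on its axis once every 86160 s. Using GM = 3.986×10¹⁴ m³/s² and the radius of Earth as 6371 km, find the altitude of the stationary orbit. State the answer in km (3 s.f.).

A synchronous orbit has period T, so by Kepler's third law a = (μT²/4π²)^(1/3).
μT²/4π² = 3.986×10¹⁴ × (8.616×10⁴)² / 39.48 = 7.495×10²² m³.
a = 4.216×10⁷ m = 42163 km.
Altitude h = a − R = 42163 − 6371 = 35792 km.

h_sync ≈ 35800 km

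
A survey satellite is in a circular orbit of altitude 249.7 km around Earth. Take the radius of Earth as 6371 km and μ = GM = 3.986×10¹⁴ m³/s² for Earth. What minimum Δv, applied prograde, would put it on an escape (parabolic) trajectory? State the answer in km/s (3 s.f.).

r = 6371 + 249.7 = 6620.7 km = 6.6207×10⁶ m.
Circular speed v_c = √(μ/r) = 7759 m/s.
Escape speed v_esc = √(2μ/r) = √2 × v_c = 10970 m/s.
Δv = v_esc − v_c = 3214 m/s = 3.214 km/s.

Δv ≈ 3.21 km/s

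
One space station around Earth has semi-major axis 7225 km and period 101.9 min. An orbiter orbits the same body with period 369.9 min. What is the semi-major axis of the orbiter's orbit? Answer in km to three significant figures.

a₂ ≈ 17100 km

Kepler's third law: a³ ∝ T², so a₂ = a₁ (T₂/T₁)^(2/3).
T₂/T₁ = 3.630, (T₂/T₁)^(2/3) = 2.362.
a₂ = 7225 × 2.362 = 17070 km.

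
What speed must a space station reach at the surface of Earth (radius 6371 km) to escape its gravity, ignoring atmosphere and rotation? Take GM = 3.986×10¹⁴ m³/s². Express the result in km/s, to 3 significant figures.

v_esc ≈ 11.2 km/s

r = R = 6.371×10⁶ m.
Escape speed v_esc = √(2μ/r) = √(2 × 3.986×10¹⁴ / 6.371×10⁶) = √(1.251×10⁸) = 11190 m/s.
= 11.19 km/s.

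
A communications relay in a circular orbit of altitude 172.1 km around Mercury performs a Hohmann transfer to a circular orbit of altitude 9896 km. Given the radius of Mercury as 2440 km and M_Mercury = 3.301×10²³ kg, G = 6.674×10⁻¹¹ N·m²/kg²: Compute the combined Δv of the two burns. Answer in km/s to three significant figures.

Δv_total ≈ 1.37 km/s

μ = GM = 6.674×10⁻¹¹ × 3.301×10²³ = 2.203×10¹³ m³/s².
r₁ = 2440 + 172.1 = 2612.1 km = 2.6121×10⁶ m.
r₂ = 2440 + 9896 = 12336 km = 1.2336×10⁷ m.
Transfer ellipse a_t = (r₁ + r₂)/2 = 7.474×10⁶ m.
At r₁: circular v_c1 = √(μ/r₁) = 2904 m/s; transfer-periherm v_p = √[μ(2/r₁ − 1/a_t)] = 3731 m/s.
Δv₁ = v_p − v_c1 = 826.9 m/s.
At r₂: circular v_c2 = √(μ/r₂) = 1336 m/s; transfer-apoherm v_a = √[μ(2/r₂ − 1/a_t)] = 790.0 m/s.
Δv₂ = v_c2 − v_a = 546.3 m/s.
Total Δv = Δv₁ + Δv₂ = 1373 m/s = 1.373 km/s.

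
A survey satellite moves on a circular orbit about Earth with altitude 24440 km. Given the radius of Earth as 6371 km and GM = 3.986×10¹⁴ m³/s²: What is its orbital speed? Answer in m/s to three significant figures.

v ≈ 3600 m/s

r = 6371 + 24440 = 30811 km = 3.0811×10⁷ m.
For a circular orbit v = √(μ/r) = √(3.986×10¹⁴ / 3.081×10⁷) = √(1.294×10⁷) = 3597 m/s.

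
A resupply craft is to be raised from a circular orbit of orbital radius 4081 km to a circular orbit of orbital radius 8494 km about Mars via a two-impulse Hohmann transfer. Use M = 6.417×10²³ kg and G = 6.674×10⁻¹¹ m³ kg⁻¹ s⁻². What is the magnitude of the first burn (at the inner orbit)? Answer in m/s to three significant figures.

μ = GM = 6.674×10⁻¹¹ × 6.417×10²³ = 4.283×10¹³ m³/s².
r₁ = 4081 km = 4.081×10⁶ m.
r₂ = 8494 km = 8.494×10⁶ m.
Transfer ellipse a_t = (r₁ + r₂)/2 = 6.288×10⁶ m.
At r₁: circular v_c1 = √(μ/r₁) = 3239 m/s; transfer-periapsis v_p = √[μ(2/r₁ − 1/a_t)] = 3765 m/s.
Δv₁ = v_p − v_c1 = 525.8 m/s.

Δv ≈ 526 m/s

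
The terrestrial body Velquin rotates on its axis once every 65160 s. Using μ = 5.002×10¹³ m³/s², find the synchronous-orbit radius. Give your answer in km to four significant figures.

A synchronous orbit has period T, so by Kepler's third law a = (μT²/4π²)^(1/3).
μT²/4π² = 5.002×10¹³ × (6.516×10⁴)² / 39.48 = 5.380×10²¹ m³.
a = 1.752×10⁷ m = 17522 km.

r_sync ≈ 17520 km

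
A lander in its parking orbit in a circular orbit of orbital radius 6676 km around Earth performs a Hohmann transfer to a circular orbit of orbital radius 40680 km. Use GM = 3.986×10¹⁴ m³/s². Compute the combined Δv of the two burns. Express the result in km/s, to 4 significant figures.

r₁ = 6676 km = 6.676×10⁶ m.
r₂ = 40680 km = 4.068×10⁷ m.
Transfer ellipse a_t = (r₁ + r₂)/2 = 2.368×10⁷ m.
At r₁: circular v_c1 = √(μ/r₁) = 7727 m/s; transfer-perigee v_p = √[μ(2/r₁ − 1/a_t)] = 10130 m/s.
Δv₁ = v_p − v_c1 = 2401 m/s.
At r₂: circular v_c2 = √(μ/r₂) = 3130 m/s; transfer-apogee v_a = √[μ(2/r₂ − 1/a_t)] = 1662 m/s.
Δv₂ = v_c2 − v_a = 1468 m/s.
Total Δv = Δv₁ + Δv₂ = 3869 m/s = 3.869 km/s.

Δv_total ≈ 3.869 km/s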